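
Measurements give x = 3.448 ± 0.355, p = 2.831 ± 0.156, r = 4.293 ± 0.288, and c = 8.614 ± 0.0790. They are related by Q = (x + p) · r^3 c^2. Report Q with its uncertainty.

36860 ± 7790

Let u = x + p = 6.279. δu = √(δx² + δp²) = √(0.126 + 0.0243) = 0.388, so δu/u = 0.0618.
Q is then a monomial in u, r, c:
δQ/Q = √((δu/u)² + (3·δr/r)² + (2·δc/c)²) = √(0.00381 + 0.0405 + 0.000336) = 0.211
Q = 36860, so δQ = 0.211 × 36860 = 7790.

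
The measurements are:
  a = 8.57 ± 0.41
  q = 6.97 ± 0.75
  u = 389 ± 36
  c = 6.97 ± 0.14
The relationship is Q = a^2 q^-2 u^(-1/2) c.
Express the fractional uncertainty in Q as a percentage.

24.1%

Since Q is a product/quotient, work with relative uncertainties:
  (2·δa/a)² = (2×0.0478)² = 0.00916;  (-2·δq/q)² = (-2×0.108)² = 0.0463;  (−½·δu/u)² = (-0.5×0.0925)² = 0.00214;  (1·δc/c)² = (1×0.0201)² = 0.000403
δQ/Q = √(0.0580) = 0.241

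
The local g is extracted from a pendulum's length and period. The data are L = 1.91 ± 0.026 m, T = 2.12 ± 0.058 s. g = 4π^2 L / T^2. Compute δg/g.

0.0564

Each factor contributes (exponent × relative error)² to (δg/g)²:
  (1·δL/L)² = (1×0.0136)² = 0.000185;  (-2·δT/T)² = (-2×0.0274)² = 0.00299
δg/g = √(0.00318) = 0.0564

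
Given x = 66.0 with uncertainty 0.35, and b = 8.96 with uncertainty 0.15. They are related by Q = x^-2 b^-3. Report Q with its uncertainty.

(3.19 ± 0.164) × 10^-7

Q is a product of powers, so relative uncertainties combine in quadrature:
  (-2·δx/x)² = (-2×0.00530)² = 0.000112;  (-3·δb/b)² = (-3×0.0167)² = 0.00252
δQ/Q = √(0.00263) = 0.0513
Q = 3.19e-07, so δQ = 0.0513 × 3.19e-07 = 1.64e-08.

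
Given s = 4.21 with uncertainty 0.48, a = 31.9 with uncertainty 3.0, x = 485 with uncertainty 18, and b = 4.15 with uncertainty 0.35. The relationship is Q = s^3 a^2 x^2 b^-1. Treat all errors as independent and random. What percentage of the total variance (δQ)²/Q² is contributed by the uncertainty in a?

21.4%

(δQ/Q)² = (3·δs/s)² + (2·δa/a)² + (2·δx/x)² + (-1·δb/b)²
  s term: (3×0.114)² = 0.117
  a term: (2×0.0940)² = 0.0354
  x term: (2×0.0371)² = 0.00551
  b term: (-1×0.0843)² = 0.00711
Total = 0.165. Share from a = 0.0354/0.165 = 0.214.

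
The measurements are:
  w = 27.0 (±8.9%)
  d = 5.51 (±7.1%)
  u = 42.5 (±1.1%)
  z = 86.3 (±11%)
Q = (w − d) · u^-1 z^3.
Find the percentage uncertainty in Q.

Let h = w − d = 21.5. δh = √(δw² + δd²) = √(5.77 + 0.153) = 2.43, so δh/h = 0.113.
Q is then a monomial in h, u, z:
δQ/Q = √((δh/h)² + (-1·δu/u)² + (3·δz/z)²) = √(0.0128 + 0.000121 + 0.109) = 0.349

34.9%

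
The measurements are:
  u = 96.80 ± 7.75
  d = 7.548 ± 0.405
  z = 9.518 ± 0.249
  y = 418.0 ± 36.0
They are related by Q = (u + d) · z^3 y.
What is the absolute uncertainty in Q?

Let w = u + d = 104.3. δw = √(δu² + δd²) = √(60.1 + 0.164) = 7.76, so δw/w = 0.0744.
Q is then a monomial in w, z, y:
δQ/Q = √((δw/w)² + (3·δz/z)² + (1·δy/y)²) = √(0.00553 + 0.00616 + 0.00742) = 0.138
Q = 3.761e+07, so δQ = 0.138 × 3.761e+07 = 5.2e+06.

5.2e+06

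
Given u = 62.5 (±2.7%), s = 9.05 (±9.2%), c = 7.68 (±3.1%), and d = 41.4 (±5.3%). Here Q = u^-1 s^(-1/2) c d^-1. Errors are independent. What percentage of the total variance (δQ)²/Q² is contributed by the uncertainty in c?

14.5%

(δQ/Q)² = (-1·δu/u)² + (−½·δs/s)² + (1·δc/c)² + (-1·δd/d)²
  u term: (-1×0.0270)² = 0.000729
  s term: (-0.5×0.0920)² = 0.00212
  c term: (1×0.0310)² = 0.000961
  d term: (-1×0.0530)² = 0.00281
Total = 0.00661. Share from c = 0.000961/0.00661 = 0.145.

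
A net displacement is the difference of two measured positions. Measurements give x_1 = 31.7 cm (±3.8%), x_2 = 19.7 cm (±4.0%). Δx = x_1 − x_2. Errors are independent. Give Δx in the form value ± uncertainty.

12.0 ± 1.44 cm

Absolute uncertainties add in quadrature for a linear combination:
  (δx_1)² = 1.45;  (δx_2)² = 0.621
δΔx = √(2.07) = 1.44 cm
Δx = 12.0 cm.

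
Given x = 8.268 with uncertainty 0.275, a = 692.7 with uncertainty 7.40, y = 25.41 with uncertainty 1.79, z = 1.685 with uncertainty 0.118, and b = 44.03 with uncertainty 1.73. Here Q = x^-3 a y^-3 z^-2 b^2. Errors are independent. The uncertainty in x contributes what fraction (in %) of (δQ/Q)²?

12.4%

(δQ/Q)² = (-3·δx/x)² + (1·δa/a)² + (-3·δy/y)² + (-2·δz/z)² + (2·δb/b)²
  x term: (-3×0.0333)² = 0.00996
  a term: (1×0.0107)² = 0.000114
  y term: (-3×0.0704)² = 0.0447
  z term: (-2×0.0700)² = 0.0196
  b term: (2×0.0393)² = 0.00618
Total = 0.0805. Share from x = 0.00996/0.0805 = 0.124.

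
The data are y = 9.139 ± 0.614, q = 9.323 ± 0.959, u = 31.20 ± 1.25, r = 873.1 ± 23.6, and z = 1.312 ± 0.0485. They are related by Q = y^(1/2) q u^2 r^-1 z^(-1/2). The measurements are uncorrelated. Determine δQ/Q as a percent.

For a monomial Q ∝ y^(1/2), q, u^2, r^-1, z^(-1/2), fractional errors add in quadrature:
  (½·δy/y)² = (0.5×0.0672)² = 0.00113;  (1·δq/q)² = (1×0.103)² = 0.0106;  (2·δu/u)² = (2×0.0401)² = 0.00642;  (-1·δr/r)² = (-1×0.0270)² = 0.000731;  (−½·δz/z)² = (-0.5×0.0370)² = 0.000342
δQ/Q = √(0.0192) = 0.139

13.9%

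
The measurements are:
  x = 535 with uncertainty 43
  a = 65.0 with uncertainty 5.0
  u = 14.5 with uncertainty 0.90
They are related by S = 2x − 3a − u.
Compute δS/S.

S is a linear combination, so absolute uncertainties add in quadrature:
  (2·δx)² = 7400;  (3·δa)² = 225;  (δu)² = 0.810
δS = √(7620) = 87.3
S = 860, so δS/S = 87.3/860 = 0.101.

0.101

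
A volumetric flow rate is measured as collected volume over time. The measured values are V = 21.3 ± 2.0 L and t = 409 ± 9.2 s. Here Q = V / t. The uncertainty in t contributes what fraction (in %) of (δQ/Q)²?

5.43%

(δQ/Q)² = (1·δV/V)² + (-1·δt/t)²
  V term: (1×0.0939)² = 0.00882
  t term: (-1×0.0225)² = 0.000506
Total = 0.00932. Share from t = 0.000506/0.00932 = 0.0543.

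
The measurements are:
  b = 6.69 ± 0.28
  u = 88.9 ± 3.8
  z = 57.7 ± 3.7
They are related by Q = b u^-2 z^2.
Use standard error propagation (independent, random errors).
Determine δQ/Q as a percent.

16.0%

For a monomial Q ∝ b, u^-2, z^2, fractional errors add in quadrature:
  (1·δb/b)² = (1×0.0419)² = 0.00175;  (-2·δu/u)² = (-2×0.0427)² = 0.00731;  (2·δz/z)² = (2×0.0641)² = 0.0164
δQ/Q = √(0.0255) = 0.160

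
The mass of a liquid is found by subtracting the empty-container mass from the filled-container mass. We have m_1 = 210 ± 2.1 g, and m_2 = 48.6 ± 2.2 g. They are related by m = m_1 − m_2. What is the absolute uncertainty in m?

Each term contributes (cᵢ δxᵢ)² to (δm)²:
  (δm_1)² = 4.41;  (δm_2)² = 4.84
δm = √(9.25) = 3.04 g

3.04 g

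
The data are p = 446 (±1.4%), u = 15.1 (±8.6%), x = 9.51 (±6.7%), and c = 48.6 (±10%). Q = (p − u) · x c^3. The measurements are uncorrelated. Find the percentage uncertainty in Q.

30.8%

Let w = p − u = 431. δw = √(δp² + δu²) = √(39.0 + 1.69) = 6.38, so δw/w = 0.0148.
Q is then a monomial in w, x, c:
δQ/Q = √((δw/w)² + (1·δx/x)² + (3·δc/c)²) = √(0.000219 + 0.00449 + 0.0900) = 0.308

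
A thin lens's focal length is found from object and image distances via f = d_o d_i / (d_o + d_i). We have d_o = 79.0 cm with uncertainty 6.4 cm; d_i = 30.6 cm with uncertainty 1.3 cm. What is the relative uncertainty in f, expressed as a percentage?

∂f/∂d_o = (d_i/(d_o+d_i))² = 0.0780;  ∂f/∂d_i = (d_o/(d_o+d_i))² = 0.520
δf = √((∂f/∂d_o · δd_o)² + (∂f/∂d_i · δd_i)²) = √(0.249 + 0.456) = 0.840 cm
f = 22.1 cm, so δf/f = 0.840/22.1 = 0.0381.

3.81%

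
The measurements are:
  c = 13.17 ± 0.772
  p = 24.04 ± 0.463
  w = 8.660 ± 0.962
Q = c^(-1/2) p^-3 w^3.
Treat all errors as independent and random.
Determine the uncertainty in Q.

Since Q is a product/quotient, work with relative uncertainties:
  (−½·δc/c)² = (-0.5×0.0586)² = 0.000859;  (-3·δp/p)² = (-3×0.0193)² = 0.00334;  (3·δw/w)² = (3×0.111)² = 0.111
δQ/Q = √(0.115) = 0.339
Q = 0.01288, so δQ = 0.339 × 0.01288 = 0.00437.

0.00437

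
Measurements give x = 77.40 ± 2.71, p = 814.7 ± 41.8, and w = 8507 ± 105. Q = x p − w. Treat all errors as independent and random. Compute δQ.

Let h = x·p = 63060. δh/h = √((1·δx/x)² + (1·δp/p)²) = √(0.00123 + 0.00263) = 0.0621, so δh = 3920.
Q = h − w: δQ = √(δh² + δw²) = √(1.53e+07 + 11000) = 3920

3920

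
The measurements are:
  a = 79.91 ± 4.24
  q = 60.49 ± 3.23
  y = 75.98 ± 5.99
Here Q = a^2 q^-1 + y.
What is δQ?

13.9

Let p = a^2·q^-1 = 105.6. δp/p = √((2·δa/a)² + (-1·δq/q)²) = √(0.0113 + 0.00285) = 0.119, so δp = 12.5.
Q = p + y: δQ = √(δp² + δy²) = √(157 + 35.9) = 13.9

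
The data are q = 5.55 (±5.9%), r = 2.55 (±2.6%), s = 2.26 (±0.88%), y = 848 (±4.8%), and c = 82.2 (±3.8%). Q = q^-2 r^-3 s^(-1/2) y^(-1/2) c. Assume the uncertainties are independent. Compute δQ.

For a monomial Q ∝ q^-2, r^-3, s^(-1/2), y^(-1/2), c, fractional errors add in quadrature:
  (-2·δq/q)² = (-2×0.0590)² = 0.0139;  (-3·δr/r)² = (-3×0.0260)² = 0.00608;  (−½·δs/s)² = (-0.5×0.00880)² = 1.94e-05;  (−½·δy/y)² = (-0.5×0.0480)² = 0.000576;  (1·δc/c)² = (1×0.0380)² = 0.00144
δQ/Q = √(0.0220) = 0.148
Q = 0.00368, so δQ = 0.148 × 0.00368 = 0.000546.

0.000546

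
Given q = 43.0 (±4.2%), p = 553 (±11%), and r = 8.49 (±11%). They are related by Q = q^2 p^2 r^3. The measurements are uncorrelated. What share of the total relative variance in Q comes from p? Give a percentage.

29.4%

(δQ/Q)² = (2·δq/q)² + (2·δp/p)² + (3·δr/r)²
  q term: (2×0.0420)² = 0.00706
  p term: (2×0.110)² = 0.0484
  r term: (3×0.110)² = 0.109
Total = 0.164. Share from p = 0.0484/0.164 = 0.294.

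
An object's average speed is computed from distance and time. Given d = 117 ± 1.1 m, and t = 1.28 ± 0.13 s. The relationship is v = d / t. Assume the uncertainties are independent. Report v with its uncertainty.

91.4 ± 9.32 m/s

For a monomial v ∝ d, t^-1, fractional errors add in quadrature:
  (1·δd/d)² = (1×0.00940)² = 8.84e-05;  (-1·δt/t)² = (-1×0.102)² = 0.0103
δv/v = √(0.0104) = 0.102
v = 91.4 m/s, so δv = 0.102 × 91.4 = 9.32 m/s.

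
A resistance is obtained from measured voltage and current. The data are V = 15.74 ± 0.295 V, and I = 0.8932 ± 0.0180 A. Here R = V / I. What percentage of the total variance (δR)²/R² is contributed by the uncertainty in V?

(δR/R)² = (1·δV/V)² + (-1·δI/I)²
  V term: (1×0.0187)² = 0.000351
  I term: (-1×0.0202)² = 0.000406
Total = 0.000757. Share from V = 0.000351/0.000757 = 0.464.

46.4%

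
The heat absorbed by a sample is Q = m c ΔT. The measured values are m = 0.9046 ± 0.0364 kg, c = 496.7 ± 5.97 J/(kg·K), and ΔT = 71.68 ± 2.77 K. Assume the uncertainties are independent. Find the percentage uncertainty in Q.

5.71%

Relative error in a monomial: (δQ/Q)² = Σ (nᵢ · δxᵢ/xᵢ)².
  (1·δm/m)² = (1×0.0402)² = 0.00162;  (1·δc/c)² = (1×0.0120)² = 0.000144;  (1·δΔT/ΔT)² = (1×0.0386)² = 0.00149
δQ/Q = √(0.00326) = 0.0571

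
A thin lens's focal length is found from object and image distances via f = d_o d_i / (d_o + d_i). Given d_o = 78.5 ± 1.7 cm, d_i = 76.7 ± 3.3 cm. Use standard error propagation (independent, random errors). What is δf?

∂f/∂d_o = (d_i/(d_o+d_i))² = 0.244;  ∂f/∂d_i = (d_o/(d_o+d_i))² = 0.256
δf = √((∂f/∂d_o · δd_o)² + (∂f/∂d_i · δd_i)²) = √(0.172 + 0.713) = 0.941 cm

0.941 cm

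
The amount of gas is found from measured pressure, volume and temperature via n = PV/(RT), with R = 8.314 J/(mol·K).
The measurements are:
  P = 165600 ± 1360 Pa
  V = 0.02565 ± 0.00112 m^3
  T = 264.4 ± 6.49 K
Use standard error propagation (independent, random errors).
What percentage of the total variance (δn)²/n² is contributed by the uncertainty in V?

(δn/n)² = (1·δP/P)² + (1·δV/V)² + (-1·δT/T)²
  P term: (1×0.00821)² = 6.74e-05
  V term: (1×0.0437)² = 0.00191
  T term: (-1×0.0245)² = 0.000603
Total = 0.00258. Share from V = 0.00191/0.00258 = 0.740.

74.0%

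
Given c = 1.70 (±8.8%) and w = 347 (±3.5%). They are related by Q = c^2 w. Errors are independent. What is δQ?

Relative error in a monomial: (δQ/Q)² = Σ (nᵢ · δxᵢ/xᵢ)².
  (2·δc/c)² = (2×0.0880)² = 0.0310;  (1·δw/w)² = (1×0.0350)² = 0.00123
δQ/Q = √(0.0322) = 0.179
Q = 1000, so δQ = 0.179 × 1000 = 180.

180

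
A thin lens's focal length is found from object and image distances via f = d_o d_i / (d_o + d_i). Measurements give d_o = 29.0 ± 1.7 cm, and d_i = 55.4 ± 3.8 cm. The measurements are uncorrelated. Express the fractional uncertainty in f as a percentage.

∂f/∂d_o = (d_i/(d_o+d_i))² = 0.431;  ∂f/∂d_i = (d_o/(d_o+d_i))² = 0.118
δf = √((∂f/∂d_o · δd_o)² + (∂f/∂d_i · δd_i)²) = √(0.536 + 0.201) = 0.859 cm
f = 19.0 cm, so δf/f = 0.859/19.0 = 0.0451.

4.51%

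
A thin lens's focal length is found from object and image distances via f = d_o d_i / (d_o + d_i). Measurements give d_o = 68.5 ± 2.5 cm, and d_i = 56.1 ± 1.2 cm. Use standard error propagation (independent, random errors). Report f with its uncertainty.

30.8 ± 0.623 cm

∂f/∂d_o = (d_i/(d_o+d_i))² = 0.203;  ∂f/∂d_i = (d_o/(d_o+d_i))² = 0.302
δf = √((∂f/∂d_o · δd_o)² + (∂f/∂d_i · δd_i)²) = √(0.257 + 0.132) = 0.623 cm
f = 30.8 cm.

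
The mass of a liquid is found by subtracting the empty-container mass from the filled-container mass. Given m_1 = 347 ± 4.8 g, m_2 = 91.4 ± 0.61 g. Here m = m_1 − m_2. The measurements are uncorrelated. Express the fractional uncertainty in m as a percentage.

1.89%

m is a linear combination, so absolute uncertainties add in quadrature:
  (δm_1)² = 23.0;  (δm_2)² = 0.372
δm = √(23.4) = 4.84 g
m = 256 g, so δm/m = 4.84/256 = 0.0189.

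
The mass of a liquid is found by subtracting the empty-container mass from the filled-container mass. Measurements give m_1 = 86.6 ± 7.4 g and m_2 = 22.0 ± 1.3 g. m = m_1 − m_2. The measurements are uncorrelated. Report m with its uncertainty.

64.6 ± 7.51 g

m is a linear combination, so absolute uncertainties add in quadrature:
  (δm_1)² = 54.8;  (δm_2)² = 1.69
δm = √(56.5) = 7.51 g
m = 64.6 g.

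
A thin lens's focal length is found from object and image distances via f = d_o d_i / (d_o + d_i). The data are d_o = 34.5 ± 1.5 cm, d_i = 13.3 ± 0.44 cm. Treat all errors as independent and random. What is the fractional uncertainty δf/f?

∂f/∂d_o = (d_i/(d_o+d_i))² = 0.0774;  ∂f/∂d_i = (d_o/(d_o+d_i))² = 0.521
δf = √((∂f/∂d_o · δd_o)² + (∂f/∂d_i · δd_i)²) = √(0.0135 + 0.0525) = 0.257 cm
f = 9.60 cm, so δf/f = 0.257/9.60 = 0.0268.

0.0268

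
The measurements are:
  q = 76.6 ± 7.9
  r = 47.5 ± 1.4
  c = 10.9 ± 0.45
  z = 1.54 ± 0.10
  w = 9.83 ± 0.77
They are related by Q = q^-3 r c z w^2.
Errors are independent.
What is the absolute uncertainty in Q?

Q is a product of powers, so relative uncertainties combine in quadrature:
  (-3·δq/q)² = (-3×0.103)² = 0.0957;  (1·δr/r)² = (1×0.0295)² = 0.000869;  (1·δc/c)² = (1×0.0413)² = 0.00170;  (1·δz/z)² = (1×0.0649)² = 0.00422;  (2·δw/w)² = (2×0.0783)² = 0.0245
δQ/Q = √(0.127) = 0.356
Q = 0.171, so δQ = 0.356 × 0.171 = 0.0611.

0.0611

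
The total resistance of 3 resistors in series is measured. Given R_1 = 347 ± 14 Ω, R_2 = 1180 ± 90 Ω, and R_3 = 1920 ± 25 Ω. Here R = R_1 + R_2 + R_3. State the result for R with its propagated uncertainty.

3450 ± 94.5 Ω

For a sum/difference, combine absolute errors in quadrature:
  (δR_1)² = 196;  (δR_2)² = 8100;  (δR_3)² = 625
δR = √(8920) = 94.5 Ω
R = 3450 Ω.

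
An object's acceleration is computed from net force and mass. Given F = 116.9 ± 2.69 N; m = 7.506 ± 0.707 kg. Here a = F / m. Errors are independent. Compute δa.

1.51 m/s^2

Each factor contributes (exponent × relative error)² to (δa/a)²:
  (1·δF/F)² = (1×0.0230)² = 0.000530;  (-1·δm/m)² = (-1×0.0942)² = 0.00887
δa/a = √(0.00940) = 0.0970
a = 15.57 m/s^2, so δa = 0.0970 × 15.57 = 1.51 m/s^2.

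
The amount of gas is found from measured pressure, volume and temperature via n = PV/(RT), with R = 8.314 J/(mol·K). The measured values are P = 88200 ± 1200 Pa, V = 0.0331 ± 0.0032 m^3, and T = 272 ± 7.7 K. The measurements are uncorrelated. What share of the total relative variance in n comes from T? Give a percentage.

7.76%

(δn/n)² = (1·δP/P)² + (1·δV/V)² + (-1·δT/T)²
  P term: (1×0.0136)² = 0.000185
  V term: (1×0.0967)² = 0.00935
  T term: (-1×0.0283)² = 0.000801
Total = 0.0103. Share from T = 0.000801/0.0103 = 0.0776.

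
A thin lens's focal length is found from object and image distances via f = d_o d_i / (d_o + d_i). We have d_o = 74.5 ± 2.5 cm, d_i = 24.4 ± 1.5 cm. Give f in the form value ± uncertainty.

∂f/∂d_o = (d_i/(d_o+d_i))² = 0.0609;  ∂f/∂d_i = (d_o/(d_o+d_i))² = 0.567
δf = √((∂f/∂d_o · δd_o)² + (∂f/∂d_i · δd_i)²) = √(0.0232 + 0.724) = 0.865 cm
f = 18.4 cm.

18.4 ± 0.865 cm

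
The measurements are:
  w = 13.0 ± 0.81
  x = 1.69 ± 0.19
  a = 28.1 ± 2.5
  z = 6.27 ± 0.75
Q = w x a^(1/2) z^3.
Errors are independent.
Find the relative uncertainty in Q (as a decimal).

Each factor contributes (exponent × relative error)² to (δQ/Q)²:
  (1·δw/w)² = (1×0.0623)² = 0.00388;  (1·δx/x)² = (1×0.112)² = 0.0126;  (½·δa/a)² = (0.5×0.0890)² = 0.00198;  (3·δz/z)² = (3×0.120)² = 0.129
δQ/Q = √(0.147) = 0.384

0.384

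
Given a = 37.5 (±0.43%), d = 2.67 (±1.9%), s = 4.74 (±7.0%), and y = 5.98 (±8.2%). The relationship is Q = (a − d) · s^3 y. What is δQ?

5000

Let u = a − d = 34.8. δu = √(δa² + δd²) = √(0.0260 + 0.00257) = 0.169, so δu/u = 0.00485.
Q is then a monomial in u, s, y:
δQ/Q = √((δu/u)² + (3·δs/s)² + (1·δy/y)²) = √(2.36e-05 + 0.0441 + 0.00672) = 0.225
Q = 22200, so δQ = 0.225 × 22200 = 5000.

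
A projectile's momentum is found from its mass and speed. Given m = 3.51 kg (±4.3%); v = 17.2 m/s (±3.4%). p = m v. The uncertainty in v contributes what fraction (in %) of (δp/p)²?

38.5%

(δp/p)² = (1·δm/m)² + (1·δv/v)²
  m term: (1×0.0430)² = 0.00185
  v term: (1×0.0340)² = 0.00116
Total = 0.00300. Share from v = 0.00116/0.00300 = 0.385.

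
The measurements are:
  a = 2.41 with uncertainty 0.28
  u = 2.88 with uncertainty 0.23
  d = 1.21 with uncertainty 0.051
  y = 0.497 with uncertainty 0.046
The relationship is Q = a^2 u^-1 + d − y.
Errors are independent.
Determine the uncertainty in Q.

0.500

Let p = a^2·u^-1 = 2.02. δp/p = √((2·δa/a)² + (-1·δu/u)²) = √(0.0540 + 0.00638) = 0.246, so δp = 0.496.
Q = p + d − y: δQ = √(δp² + δd² + δy²) = √(0.246 + 0.00260 + 0.00212) = 0.500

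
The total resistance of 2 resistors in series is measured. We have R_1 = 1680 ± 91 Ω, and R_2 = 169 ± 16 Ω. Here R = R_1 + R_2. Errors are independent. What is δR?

R is a linear combination, so absolute uncertainties add in quadrature:
  (δR_1)² = 8280;  (δR_2)² = 256
δR = √(8540) = 92.4 Ω

92.4 Ω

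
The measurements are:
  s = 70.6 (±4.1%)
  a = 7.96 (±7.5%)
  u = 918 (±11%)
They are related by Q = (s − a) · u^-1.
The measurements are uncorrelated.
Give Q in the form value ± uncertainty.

0.0682 ± 0.00817

Let w = s − a = 62.6. δw = √(δs² + δa²) = √(8.38 + 0.356) = 2.96, so δw/w = 0.0472.
Q is then a monomial in w, u:
δQ/Q = √((δw/w)² + (-1·δu/u)²) = √(0.00223 + 0.0121) = 0.120
Q = 0.0682, so δQ = 0.120 × 0.0682 = 0.00817.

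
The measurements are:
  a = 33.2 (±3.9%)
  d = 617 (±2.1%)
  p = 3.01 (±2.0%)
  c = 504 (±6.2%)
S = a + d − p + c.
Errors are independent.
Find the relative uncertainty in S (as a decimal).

Sums and differences: (δS)² = Σ (cᵢ δxᵢ)².
  (δa)² = 1.68;  (δd)² = 168;  (δp)² = 0.00362;  (δc)² = 976
δS = √(1150) = 33.9
S = 1150, so δS/S = 33.9/1150 = 0.0294.

0.0294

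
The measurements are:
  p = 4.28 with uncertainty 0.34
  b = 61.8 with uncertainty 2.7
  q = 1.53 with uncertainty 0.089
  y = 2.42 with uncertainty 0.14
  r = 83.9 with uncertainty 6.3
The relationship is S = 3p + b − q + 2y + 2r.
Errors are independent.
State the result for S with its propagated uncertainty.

Sums and differences: (δS)² = Σ (cᵢ δxᵢ)².
  (3·δp)² = 1.04;  (δb)² = 7.29;  (δq)² = 0.00792;  (2·δy)² = 0.0784;  (2·δr)² = 159
δS = √(167) = 12.9
S = 246.

246 ± 12.9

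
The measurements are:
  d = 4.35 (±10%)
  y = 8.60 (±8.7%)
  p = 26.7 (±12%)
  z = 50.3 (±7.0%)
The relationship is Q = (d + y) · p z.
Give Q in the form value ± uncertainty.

17400 ± 2680

Let u = d + y = 12.9. δu = √(δd² + δy²) = √(0.189 + 0.560) = 0.865, so δu/u = 0.0668.
Q is then a monomial in u, p, z:
δQ/Q = √((δu/u)² + (1·δp/p)² + (1·δz/z)²) = √(0.00447 + 0.0144 + 0.00490) = 0.154
Q = 17400, so δQ = 0.154 × 17400 = 2680.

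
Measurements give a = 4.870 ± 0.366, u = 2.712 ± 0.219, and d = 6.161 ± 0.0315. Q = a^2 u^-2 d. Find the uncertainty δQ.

4.38

Each factor contributes (exponent × relative error)² to (δQ/Q)²:
  (2·δa/a)² = (2×0.0752)² = 0.0226;  (-2·δu/u)² = (-2×0.0808)² = 0.0261;  (1·δd/d)² = (1×0.00511)² = 2.61e-05
δQ/Q = √(0.0487) = 0.221
Q = 19.87, so δQ = 0.221 × 19.87 = 4.38.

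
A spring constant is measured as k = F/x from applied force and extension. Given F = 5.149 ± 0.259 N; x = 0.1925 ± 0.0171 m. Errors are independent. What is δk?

Products/powers → add relative errors in quadrature, weighted by exponent:
  (1·δF/F)² = (1×0.0503)² = 0.00253;  (-1·δx/x)² = (-1×0.0888)² = 0.00789
δk/k = √(0.0104) = 0.102
k = 26.75 N/m, so δk = 0.102 × 26.75 = 2.73 N/m.

2.73 N/m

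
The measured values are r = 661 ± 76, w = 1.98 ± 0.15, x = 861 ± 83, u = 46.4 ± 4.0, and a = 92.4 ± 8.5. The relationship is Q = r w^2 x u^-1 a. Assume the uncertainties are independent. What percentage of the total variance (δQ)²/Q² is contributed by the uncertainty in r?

21.5%

(δQ/Q)² = (1·δr/r)² + (2·δw/w)² + (1·δx/x)² + (-1·δu/u)² + (1·δa/a)²
  r term: (1×0.115)² = 0.0132
  w term: (2×0.0758)² = 0.0230
  x term: (1×0.0964)² = 0.00929
  u term: (-1×0.0862)² = 0.00743
  a term: (1×0.0920)² = 0.00846
Total = 0.0614. Share from r = 0.0132/0.0614 = 0.215.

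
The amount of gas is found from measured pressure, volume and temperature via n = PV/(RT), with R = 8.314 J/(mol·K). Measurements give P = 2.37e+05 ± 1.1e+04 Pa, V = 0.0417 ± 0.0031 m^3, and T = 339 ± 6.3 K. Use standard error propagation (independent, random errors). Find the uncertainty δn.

Relative error in a monomial: (δn/n)² = Σ (nᵢ · δxᵢ/xᵢ)².
  (1·δP/P)² = (1×0.0464)² = 0.00215;  (1·δV/V)² = (1×0.0743)² = 0.00553;  (-1·δT/T)² = (-1×0.0186)² = 0.000345
δn/n = √(0.00803) = 0.0896
n = 3.51 mol, so δn = 0.0896 × 3.51 = 0.314 mol.

0.314 mol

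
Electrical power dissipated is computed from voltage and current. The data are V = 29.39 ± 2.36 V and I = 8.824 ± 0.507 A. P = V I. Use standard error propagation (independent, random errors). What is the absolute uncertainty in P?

25.6 W

Each factor contributes (exponent × relative error)² to (δP/P)²:
  (1·δV/V)² = (1×0.0803)² = 0.00645;  (1·δI/I)² = (1×0.0575)² = 0.00330
δP/P = √(0.00975) = 0.0987
P = 259.3 W, so δP = 0.0987 × 259.3 = 25.6 W.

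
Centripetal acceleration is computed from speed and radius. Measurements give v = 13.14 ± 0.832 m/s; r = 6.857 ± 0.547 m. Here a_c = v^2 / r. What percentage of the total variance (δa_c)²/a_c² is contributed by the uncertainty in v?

71.6%

(δa_c/a_c)² = (2·δv/v)² + (-1·δr/r)²
  v term: (2×0.0633)² = 0.0160
  r term: (-1×0.0798)² = 0.00636
Total = 0.0224. Share from v = 0.0160/0.0224 = 0.716.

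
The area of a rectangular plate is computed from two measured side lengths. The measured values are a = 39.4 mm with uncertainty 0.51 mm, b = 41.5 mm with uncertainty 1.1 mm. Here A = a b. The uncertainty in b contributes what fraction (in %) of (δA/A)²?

(δA/A)² = (1·δa/a)² + (1·δb/b)²
  a term: (1×0.0129)² = 0.000168
  b term: (1×0.0265)² = 0.000703
Total = 0.000870. Share from b = 0.000703/0.000870 = 0.807.

80.7%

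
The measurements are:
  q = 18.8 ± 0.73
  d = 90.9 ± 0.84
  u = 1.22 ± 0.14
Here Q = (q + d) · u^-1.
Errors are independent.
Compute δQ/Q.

0.115

Let w = q + d = 110. δw = √(δq² + δd²) = √(0.533 + 0.706) = 1.11, so δw/w = 0.0101.
Q is then a monomial in w, u:
δQ/Q = √((δw/w)² + (-1·δu/u)²) = √(0.000103 + 0.0132) = 0.115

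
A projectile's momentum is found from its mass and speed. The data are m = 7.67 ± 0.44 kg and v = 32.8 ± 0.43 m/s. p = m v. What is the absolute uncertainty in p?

14.8 kg·m/s

Since p is a product/quotient, work with relative uncertainties:
  (1·δm/m)² = (1×0.0574)² = 0.00329;  (1·δv/v)² = (1×0.0131)² = 0.000172
δp/p = √(0.00346) = 0.0588
p = 252 kg·m/s, so δp = 0.0588 × 252 = 14.8 kg·m/s.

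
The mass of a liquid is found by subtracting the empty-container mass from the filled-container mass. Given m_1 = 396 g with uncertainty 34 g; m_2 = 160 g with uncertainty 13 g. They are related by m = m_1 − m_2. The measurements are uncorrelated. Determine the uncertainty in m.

m is a linear combination, so absolute uncertainties add in quadrature:
  (δm_1)² = 1160;  (δm_2)² = 169
δm = √(1320) = 36.4 g

36.4 g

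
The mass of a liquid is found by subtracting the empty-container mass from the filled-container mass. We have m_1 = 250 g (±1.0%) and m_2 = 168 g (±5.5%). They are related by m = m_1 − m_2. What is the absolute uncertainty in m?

For a sum/difference, combine absolute errors in quadrature:
  (δm_1)² = 6.25;  (δm_2)² = 85.4
δm = √(91.6) = 9.57 g

9.57 g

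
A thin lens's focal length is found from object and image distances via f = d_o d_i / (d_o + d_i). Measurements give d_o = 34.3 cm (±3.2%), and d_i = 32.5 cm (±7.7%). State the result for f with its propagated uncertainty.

∂f/∂d_o = (d_i/(d_o+d_i))² = 0.237;  ∂f/∂d_i = (d_o/(d_o+d_i))² = 0.264
δf = √((∂f/∂d_o · δd_o)² + (∂f/∂d_i · δd_i)²) = √(0.0675 + 0.435) = 0.709 cm
f = 16.7 cm.

16.7 ± 0.709 cm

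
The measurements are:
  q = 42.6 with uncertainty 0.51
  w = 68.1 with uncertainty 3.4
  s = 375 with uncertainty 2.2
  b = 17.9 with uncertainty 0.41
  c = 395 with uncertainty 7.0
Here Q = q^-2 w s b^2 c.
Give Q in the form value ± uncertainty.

Products/powers → add relative errors in quadrature, weighted by exponent:
  (-2·δq/q)² = (-2×0.0120)² = 0.000573;  (1·δw/w)² = (1×0.0499)² = 0.00249;  (1·δs/s)² = (1×0.00587)² = 3.44e-05;  (2·δb/b)² = (2×0.0229)² = 0.00210;  (1·δc/c)² = (1×0.0177)² = 0.000314
δQ/Q = √(0.00551) = 0.0742
Q = 1.78e+06, so δQ = 0.0742 × 1.78e+06 = 1.32e+05.

(1.78 ± 0.132) × 10^6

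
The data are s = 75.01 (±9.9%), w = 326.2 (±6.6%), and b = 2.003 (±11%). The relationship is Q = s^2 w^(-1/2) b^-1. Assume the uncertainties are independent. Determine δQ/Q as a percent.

22.9%

Since Q is a product/quotient, work with relative uncertainties:
  (2·δs/s)² = (2×0.0990)² = 0.0392;  (−½·δw/w)² = (-0.5×0.0660)² = 0.00109;  (-1·δb/b)² = (-1×0.110)² = 0.0121
δQ/Q = √(0.0524) = 0.229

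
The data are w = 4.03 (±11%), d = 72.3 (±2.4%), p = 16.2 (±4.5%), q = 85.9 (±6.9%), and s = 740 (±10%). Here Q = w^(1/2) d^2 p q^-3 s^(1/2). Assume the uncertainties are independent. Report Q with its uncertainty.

7.30 ± 1.67

Relative error in a monomial: (δQ/Q)² = Σ (nᵢ · δxᵢ/xᵢ)².
  (½·δw/w)² = (0.5×0.110)² = 0.00302;  (2·δd/d)² = (2×0.0240)² = 0.00230;  (1·δp/p)² = (1×0.0450)² = 0.00202;  (-3·δq/q)² = (-3×0.0690)² = 0.0428;  (½·δs/s)² = (0.5×0.100)² = 0.00250
δQ/Q = √(0.0527) = 0.230
Q = 7.30, so δQ = 0.230 × 7.30 = 1.67.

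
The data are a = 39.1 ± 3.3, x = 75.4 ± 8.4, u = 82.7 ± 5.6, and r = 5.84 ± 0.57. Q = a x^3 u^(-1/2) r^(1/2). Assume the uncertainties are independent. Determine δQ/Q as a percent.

35.0%

Products/powers → add relative errors in quadrature, weighted by exponent:
  (1·δa/a)² = (1×0.0844)² = 0.00712;  (3·δx/x)² = (3×0.111)² = 0.112;  (−½·δu/u)² = (-0.5×0.0677)² = 0.00115;  (½·δr/r)² = (0.5×0.0976)² = 0.00238
δQ/Q = √(0.122) = 0.350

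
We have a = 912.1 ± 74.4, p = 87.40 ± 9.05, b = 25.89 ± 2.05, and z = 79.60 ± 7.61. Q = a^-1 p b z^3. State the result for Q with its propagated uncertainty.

(1.251 ± 0.407) × 10^6

For a monomial Q ∝ a^-1, p, b, z^3, fractional errors add in quadrature:
  (-1·δa/a)² = (-1×0.0816)² = 0.00665;  (1·δp/p)² = (1×0.104)² = 0.0107;  (1·δb/b)² = (1×0.0792)² = 0.00627;  (3·δz/z)² = (3×0.0956)² = 0.0823
δQ/Q = √(0.106) = 0.325
Q = 1.251e+06, so δQ = 0.325 × 1.251e+06 = 4.07e+05.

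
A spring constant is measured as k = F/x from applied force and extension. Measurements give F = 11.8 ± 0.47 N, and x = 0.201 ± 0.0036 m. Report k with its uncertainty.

For a monomial k ∝ F, x^-1, fractional errors add in quadrature:
  (1·δF/F)² = (1×0.0398)² = 0.00159;  (-1·δx/x)² = (-1×0.0179)² = 0.000321
δk/k = √(0.00191) = 0.0437
k = 58.7 N/m, so δk = 0.0437 × 58.7 = 2.56 N/m.

58.7 ± 2.56 N/m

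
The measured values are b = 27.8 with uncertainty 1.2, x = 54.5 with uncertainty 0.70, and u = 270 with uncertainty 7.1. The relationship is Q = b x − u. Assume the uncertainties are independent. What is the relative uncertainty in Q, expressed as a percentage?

5.51%

Let p = b·x = 1520. δp/p = √((1·δb/b)² + (1·δx/x)²) = √(0.00186 + 0.000165) = 0.0450, so δp = 68.2.
Q = p − u: δQ = √(δp² + δu²) = √(4660 + 50.4) = 68.6
Q = 1250, so δQ/Q = 68.6/1250 = 0.0551.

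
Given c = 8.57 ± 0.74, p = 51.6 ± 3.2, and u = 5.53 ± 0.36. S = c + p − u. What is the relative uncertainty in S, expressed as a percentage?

Each term contributes (cᵢ δxᵢ)² to (δS)²:
  (δc)² = 0.548;  (δp)² = 10.2;  (δu)² = 0.130
δS = √(10.9) = 3.30
S = 54.6, so δS/S = 3.30/54.6 = 0.0605.

6.05%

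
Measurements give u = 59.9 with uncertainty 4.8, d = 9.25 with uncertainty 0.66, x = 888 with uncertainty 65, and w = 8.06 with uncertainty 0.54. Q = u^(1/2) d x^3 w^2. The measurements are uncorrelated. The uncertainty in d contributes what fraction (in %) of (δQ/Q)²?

6.99%

(δQ/Q)² = (½·δu/u)² + (1·δd/d)² + (3·δx/x)² + (2·δw/w)²
  u term: (0.5×0.0801)² = 0.00161
  d term: (1×0.0714)² = 0.00509
  x term: (3×0.0732)² = 0.0482
  w term: (2×0.0670)² = 0.0180
Total = 0.0729. Share from d = 0.00509/0.0729 = 0.0699.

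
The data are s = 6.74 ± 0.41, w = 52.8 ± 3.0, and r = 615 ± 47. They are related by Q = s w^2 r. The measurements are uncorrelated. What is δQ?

1.73e+06

Products/powers → add relative errors in quadrature, weighted by exponent:
  (1·δs/s)² = (1×0.0608)² = 0.00370;  (2·δw/w)² = (2×0.0568)² = 0.0129;  (1·δr/r)² = (1×0.0764)² = 0.00584
δQ/Q = √(0.0225) = 0.150
Q = 1.16e+07, so δQ = 0.150 × 1.16e+07 = 1.73e+06.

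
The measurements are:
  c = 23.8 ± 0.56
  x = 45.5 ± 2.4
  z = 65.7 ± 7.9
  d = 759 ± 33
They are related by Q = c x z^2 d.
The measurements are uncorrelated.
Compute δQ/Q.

0.251

Q is a product of powers, so relative uncertainties combine in quadrature:
  (1·δc/c)² = (1×0.0235)² = 0.000554;  (1·δx/x)² = (1×0.0527)² = 0.00278;  (2·δz/z)² = (2×0.120)² = 0.0578;  (1·δd/d)² = (1×0.0435)² = 0.00189
δQ/Q = √(0.0631) = 0.251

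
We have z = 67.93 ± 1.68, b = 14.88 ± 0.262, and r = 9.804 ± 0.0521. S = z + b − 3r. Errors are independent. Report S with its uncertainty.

Sums and differences: (δS)² = Σ (cᵢ δxᵢ)².
  (δz)² = 2.82;  (δb)² = 0.0686;  (3·δr)² = 0.0244
δS = √(2.92) = 1.71
S = 53.40.

53.40 ± 1.71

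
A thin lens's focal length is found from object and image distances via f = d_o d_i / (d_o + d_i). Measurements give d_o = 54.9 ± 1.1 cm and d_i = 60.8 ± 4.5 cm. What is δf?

∂f/∂d_o = (d_i/(d_o+d_i))² = 0.276;  ∂f/∂d_i = (d_o/(d_o+d_i))² = 0.225
δf = √((∂f/∂d_o · δd_o)² + (∂f/∂d_i · δd_i)²) = √(0.0923 + 1.03) = 1.06 cm

1.06 cm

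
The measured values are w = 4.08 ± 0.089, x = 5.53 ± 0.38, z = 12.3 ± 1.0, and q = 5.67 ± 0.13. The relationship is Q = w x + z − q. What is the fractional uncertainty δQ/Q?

0.0656

Let p = w·x = 22.6. δp/p = √((1·δw/w)² + (1·δx/x)²) = √(0.000476 + 0.00472) = 0.0721, so δp = 1.63.
Q = p + z − q: δQ = √(δp² + δz² + δq²) = √(2.65 + 1.00 + 0.0169) = 1.91
Q = 29.2, so δQ/Q = 1.91/29.2 = 0.0656.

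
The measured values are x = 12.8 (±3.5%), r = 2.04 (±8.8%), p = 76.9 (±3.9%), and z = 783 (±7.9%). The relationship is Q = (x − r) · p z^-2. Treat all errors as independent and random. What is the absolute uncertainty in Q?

Let u = x − r = 10.8. δu = √(δx² + δr²) = √(0.201 + 0.0322) = 0.483, so δu/u = 0.0449.
Q is then a monomial in u, p, z:
δQ/Q = √((δu/u)² + (1·δp/p)² + (-2·δz/z)²) = √(0.00201 + 0.00152 + 0.0250) = 0.169
Q = 0.00135, so δQ = 0.169 × 0.00135 = 0.000228.

0.000228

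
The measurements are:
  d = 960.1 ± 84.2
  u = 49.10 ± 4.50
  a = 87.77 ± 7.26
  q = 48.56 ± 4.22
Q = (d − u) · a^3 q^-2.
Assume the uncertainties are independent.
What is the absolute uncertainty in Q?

Let w = d − u = 911.0. δw = √(δd² + δu²) = √(7090 + 20.2) = 84.3, so δw/w = 0.0926.
Q is then a monomial in w, a, q:
δQ/Q = √((δw/w)² + (3·δa/a)² + (-2·δq/q)²) = √(0.00857 + 0.0616 + 0.0302) = 0.317
Q = 261200, so δQ = 0.317 × 261200 = 82700.

82700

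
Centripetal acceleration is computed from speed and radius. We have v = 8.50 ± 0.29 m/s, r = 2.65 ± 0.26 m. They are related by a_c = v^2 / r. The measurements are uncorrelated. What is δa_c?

Products/powers → add relative errors in quadrature, weighted by exponent:
  (2·δv/v)² = (2×0.0341)² = 0.00466;  (-1·δr/r)² = (-1×0.0981)² = 0.00963
δa_c/a_c = √(0.0143) = 0.120
a_c = 27.3 m/s^2, so δa_c = 0.120 × 27.3 = 3.26 m/s^2.

3.26 m/s^2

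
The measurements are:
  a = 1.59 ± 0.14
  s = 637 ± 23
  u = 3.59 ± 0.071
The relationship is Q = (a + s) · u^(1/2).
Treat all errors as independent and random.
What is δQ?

45.2

Let w = a + s = 639. δw = √(δa² + δs²) = √(0.0196 + 529) = 23.0, so δw/w = 0.0360.
Q is then a monomial in w, u:
δQ/Q = √((δw/w)² + (½·δu/u)²) = √(0.00130 + 9.78e-05) = 0.0374
Q = 1210, so δQ = 0.0374 × 1210 = 45.2.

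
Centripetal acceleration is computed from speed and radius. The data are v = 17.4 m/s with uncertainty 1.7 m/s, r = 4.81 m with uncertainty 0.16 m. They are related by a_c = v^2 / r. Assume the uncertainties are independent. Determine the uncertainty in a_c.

12.5 m/s^2

a_c is a product of powers, so relative uncertainties combine in quadrature:
  (2·δv/v)² = (2×0.0977)² = 0.0382;  (-1·δr/r)² = (-1×0.0333)² = 0.00111
δa_c/a_c = √(0.0393) = 0.198
a_c = 62.9 m/s^2, so δa_c = 0.198 × 62.9 = 12.5 m/s^2.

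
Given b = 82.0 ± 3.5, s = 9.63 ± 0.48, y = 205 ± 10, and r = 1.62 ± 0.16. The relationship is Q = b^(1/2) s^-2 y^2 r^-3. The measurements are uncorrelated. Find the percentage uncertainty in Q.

32.8%

Relative error in a monomial: (δQ/Q)² = Σ (nᵢ · δxᵢ/xᵢ)².
  (½·δb/b)² = (0.5×0.0427)² = 0.000455;  (-2·δs/s)² = (-2×0.0498)² = 0.00994;  (2·δy/y)² = (2×0.0488)² = 0.00952;  (-3·δr/r)² = (-3×0.0988)² = 0.0878
δQ/Q = √(0.108) = 0.328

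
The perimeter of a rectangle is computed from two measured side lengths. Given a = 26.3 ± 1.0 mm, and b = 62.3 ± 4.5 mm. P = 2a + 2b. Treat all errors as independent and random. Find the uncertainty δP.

9.22 mm

Sums and differences: (δP)² = Σ (cᵢ δxᵢ)².
  (2·δa)² = 4.00;  (2·δb)² = 81.0
δP = √(85.0) = 9.22 mm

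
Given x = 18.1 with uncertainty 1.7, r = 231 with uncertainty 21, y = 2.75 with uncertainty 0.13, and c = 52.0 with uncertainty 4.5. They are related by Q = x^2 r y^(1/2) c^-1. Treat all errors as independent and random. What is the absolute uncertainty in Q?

548

Since Q is a product/quotient, work with relative uncertainties:
  (2·δx/x)² = (2×0.0939)² = 0.0353;  (1·δr/r)² = (1×0.0909)² = 0.00826;  (½·δy/y)² = (0.5×0.0473)² = 0.000559;  (-1·δc/c)² = (-1×0.0865)² = 0.00749
δQ/Q = √(0.0516) = 0.227
Q = 2410, so δQ = 0.227 × 2410 = 548.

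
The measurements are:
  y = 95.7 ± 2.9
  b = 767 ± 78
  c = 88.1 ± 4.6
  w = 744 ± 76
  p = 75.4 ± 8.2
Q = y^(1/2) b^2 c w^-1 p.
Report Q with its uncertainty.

(5.14 ± 1.33) × 10^7

Q is a product of powers, so relative uncertainties combine in quadrature:
  (½·δy/y)² = (0.5×0.0303)² = 0.000230;  (2·δb/b)² = (2×0.102)² = 0.0414;  (1·δc/c)² = (1×0.0522)² = 0.00273;  (-1·δw/w)² = (-1×0.102)² = 0.0104;  (1·δp/p)² = (1×0.109)² = 0.0118
δQ/Q = √(0.0666) = 0.258
Q = 5.14e+07, so δQ = 0.258 × 5.14e+07 = 1.33e+07.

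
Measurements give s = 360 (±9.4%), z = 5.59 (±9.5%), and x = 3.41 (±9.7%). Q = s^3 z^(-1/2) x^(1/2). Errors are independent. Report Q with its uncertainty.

(3.64 ± 1.06) × 10^7

Each factor contributes (exponent × relative error)² to (δQ/Q)²:
  (3·δs/s)² = (3×0.0940)² = 0.0795;  (−½·δz/z)² = (-0.5×0.0950)² = 0.00226;  (½·δx/x)² = (0.5×0.0970)² = 0.00235
δQ/Q = √(0.0841) = 0.290
Q = 3.64e+07, so δQ = 0.290 × 3.64e+07 = 1.06e+07.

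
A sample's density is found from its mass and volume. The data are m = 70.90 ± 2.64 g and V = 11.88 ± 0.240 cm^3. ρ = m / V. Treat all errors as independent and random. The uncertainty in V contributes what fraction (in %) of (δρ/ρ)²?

(δρ/ρ)² = (1·δm/m)² + (-1·δV/V)²
  m term: (1×0.0372)² = 0.00139
  V term: (-1×0.0202)² = 0.000408
Total = 0.00179. Share from V = 0.000408/0.00179 = 0.227.

22.7%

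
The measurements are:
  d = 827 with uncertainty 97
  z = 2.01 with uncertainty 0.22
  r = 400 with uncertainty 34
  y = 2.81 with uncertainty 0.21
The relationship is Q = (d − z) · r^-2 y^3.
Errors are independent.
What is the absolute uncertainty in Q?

0.0349

Let u = d − z = 825. δu = √(δd² + δz²) = √(9410 + 0.0484) = 97.0, so δu/u = 0.118.
Q is then a monomial in u, r, y:
δQ/Q = √((δu/u)² + (-2·δr/r)² + (3·δy/y)²) = √(0.0138 + 0.0289 + 0.0503) = 0.305
Q = 0.114, so δQ = 0.305 × 0.114 = 0.0349.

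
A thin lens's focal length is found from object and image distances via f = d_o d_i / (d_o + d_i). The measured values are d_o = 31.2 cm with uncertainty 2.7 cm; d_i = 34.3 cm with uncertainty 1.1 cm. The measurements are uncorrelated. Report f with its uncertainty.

∂f/∂d_o = (d_i/(d_o+d_i))² = 0.274;  ∂f/∂d_i = (d_o/(d_o+d_i))² = 0.227
δf = √((∂f/∂d_o · δd_o)² + (∂f/∂d_i · δd_i)²) = √(0.548 + 0.0623) = 0.781 cm
f = 16.3 cm.

16.3 ± 0.781 cm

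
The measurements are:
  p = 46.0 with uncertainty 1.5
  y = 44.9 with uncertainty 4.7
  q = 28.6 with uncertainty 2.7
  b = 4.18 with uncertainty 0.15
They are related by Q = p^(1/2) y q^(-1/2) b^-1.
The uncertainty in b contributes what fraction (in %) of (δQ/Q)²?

8.74%

(δQ/Q)² = (½·δp/p)² + (1·δy/y)² + (−½·δq/q)² + (-1·δb/b)²
  p term: (0.5×0.0326)² = 0.000266
  y term: (1×0.105)² = 0.0110
  q term: (-0.5×0.0944)² = 0.00223
  b term: (-1×0.0359)² = 0.00129
Total = 0.0147. Share from b = 0.00129/0.0147 = 0.0874.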